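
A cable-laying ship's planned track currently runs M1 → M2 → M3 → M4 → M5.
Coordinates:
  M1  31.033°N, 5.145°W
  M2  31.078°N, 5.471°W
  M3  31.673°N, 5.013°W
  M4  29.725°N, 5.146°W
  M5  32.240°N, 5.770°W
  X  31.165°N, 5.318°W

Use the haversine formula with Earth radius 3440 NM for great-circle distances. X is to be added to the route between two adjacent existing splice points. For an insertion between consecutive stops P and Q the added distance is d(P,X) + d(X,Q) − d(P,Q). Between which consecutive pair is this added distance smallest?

between M2 and M3

Added distance for inserting X between each consecutive pair:
M1–M2: 4.4 NM
M2–M3: 1.0 NM
M3–M4: 4.0 NM
M4–M5: 1.1 NM
Smallest added distance is 1.0 NM, inserting between M2 and M3.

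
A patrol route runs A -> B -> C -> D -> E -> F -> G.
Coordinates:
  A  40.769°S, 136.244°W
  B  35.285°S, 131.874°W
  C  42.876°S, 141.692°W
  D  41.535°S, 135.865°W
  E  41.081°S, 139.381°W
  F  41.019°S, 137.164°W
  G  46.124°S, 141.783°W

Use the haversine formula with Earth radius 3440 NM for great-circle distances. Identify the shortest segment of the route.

Leg distances:
A→B: 388.6 NM
B→C: 645.0 NM
C→D: 271.3 NM
D→E: 160.9 NM
E→F: 100.4 NM
F→G: 366.3 NM
The shortest leg is E–F at 100.4 NM.

E–F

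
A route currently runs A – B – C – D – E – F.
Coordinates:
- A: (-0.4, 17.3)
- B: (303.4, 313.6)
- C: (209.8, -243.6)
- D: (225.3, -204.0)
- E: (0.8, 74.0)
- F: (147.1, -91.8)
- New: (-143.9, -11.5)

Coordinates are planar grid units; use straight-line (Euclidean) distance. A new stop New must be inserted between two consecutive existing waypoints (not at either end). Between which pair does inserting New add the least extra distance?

Added distance for inserting New between each consecutive pair:
A–B: 275.0
B–C: 411.0
C–D: 796.9
D–E: 227.1
E–F: 248.8
Smallest added distance is 227.1, inserting between D and E.

between D and E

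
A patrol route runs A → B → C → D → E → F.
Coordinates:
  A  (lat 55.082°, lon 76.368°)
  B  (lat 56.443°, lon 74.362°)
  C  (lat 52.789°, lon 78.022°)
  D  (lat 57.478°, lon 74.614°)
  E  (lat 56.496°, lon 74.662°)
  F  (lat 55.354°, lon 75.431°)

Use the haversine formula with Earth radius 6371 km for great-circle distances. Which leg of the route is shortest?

D–E

Leg distances:
A→B: 196.6 km
B→C: 469.5 km
C→D: 564.4 km
D→E: 109.2 km
E→F: 135.7 km
The shortest leg is D–E at 109.2 km.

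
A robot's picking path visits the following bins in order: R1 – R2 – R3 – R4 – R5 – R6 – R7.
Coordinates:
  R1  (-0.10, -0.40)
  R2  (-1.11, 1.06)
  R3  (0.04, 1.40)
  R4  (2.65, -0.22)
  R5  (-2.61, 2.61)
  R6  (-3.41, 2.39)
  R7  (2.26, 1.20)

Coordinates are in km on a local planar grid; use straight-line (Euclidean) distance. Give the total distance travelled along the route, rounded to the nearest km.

Leg distances:
R1→R2: 1.8 km  (cumulative 1.8 km)
R2→R3: 1.2 km  (cumulative 3.0 km)
R3→R4: 3.1 km  (cumulative 6.0 km)
R4→R5: 6.0 km  (cumulative 12.0 km)
R5→R6: 0.8 km  (cumulative 12.8 km)
R6→R7: 5.8 km  (cumulative 18.6 km)
Total route length ≈ 19 km.

19 km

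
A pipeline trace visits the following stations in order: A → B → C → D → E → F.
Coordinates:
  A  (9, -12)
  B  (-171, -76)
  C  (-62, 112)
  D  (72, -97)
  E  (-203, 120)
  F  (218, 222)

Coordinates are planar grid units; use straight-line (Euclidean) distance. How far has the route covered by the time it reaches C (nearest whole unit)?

408

Leg distances:
A→B: 191.0  (cumulative 191.0)
B→C: 217.3  (cumulative 408.4)
Cumulative distance at C ≈ 408.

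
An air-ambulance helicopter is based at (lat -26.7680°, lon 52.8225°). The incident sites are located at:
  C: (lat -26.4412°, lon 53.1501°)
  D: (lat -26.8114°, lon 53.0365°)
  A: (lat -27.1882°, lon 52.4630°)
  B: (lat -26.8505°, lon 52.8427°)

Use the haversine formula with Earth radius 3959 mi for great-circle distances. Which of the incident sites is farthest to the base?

Distance to each, sorted:
A: 36.5 mi
C: 30.3 mi
D: 13.5 mi
B: 5.8 mi
The farthest is A at 36.5 mi.

A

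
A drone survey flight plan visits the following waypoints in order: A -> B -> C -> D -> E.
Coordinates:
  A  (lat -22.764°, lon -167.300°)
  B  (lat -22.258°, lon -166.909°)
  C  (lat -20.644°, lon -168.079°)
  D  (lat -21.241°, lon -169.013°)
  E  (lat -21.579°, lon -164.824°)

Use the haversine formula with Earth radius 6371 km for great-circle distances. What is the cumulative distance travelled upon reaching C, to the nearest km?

286 km

Leg distances:
A→B: 69.1 km  (cumulative 69.1 km)
B→C: 216.5 km  (cumulative 285.6 km)
Cumulative distance at C ≈ 286 km.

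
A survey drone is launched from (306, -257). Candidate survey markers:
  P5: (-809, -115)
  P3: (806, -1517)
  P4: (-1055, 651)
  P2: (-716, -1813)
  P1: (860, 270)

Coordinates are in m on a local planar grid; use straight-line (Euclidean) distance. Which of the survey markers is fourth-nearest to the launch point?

P4

Distance to each, sorted:
P1: 764.6 m
P5: 1124.0 m
P3: 1355.6 m
P4: 1636.1 m
P2: 1861.6 m
The fourth-nearest is P4 at 1636.1 m.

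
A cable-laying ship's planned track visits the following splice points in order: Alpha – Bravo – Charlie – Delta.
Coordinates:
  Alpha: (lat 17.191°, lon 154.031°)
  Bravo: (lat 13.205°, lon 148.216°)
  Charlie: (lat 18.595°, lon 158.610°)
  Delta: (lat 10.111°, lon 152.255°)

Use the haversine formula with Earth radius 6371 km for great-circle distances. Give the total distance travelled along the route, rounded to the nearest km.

Leg distances:
Alpha→Bravo: 765.2 km  (cumulative 765.2 km)
Bravo→Charlie: 1262.3 km  (cumulative 2027.5 km)
Charlie→Delta: 1165.1 km  (cumulative 3192.7 km)
Total route length ≈ 3193 km.

3193 km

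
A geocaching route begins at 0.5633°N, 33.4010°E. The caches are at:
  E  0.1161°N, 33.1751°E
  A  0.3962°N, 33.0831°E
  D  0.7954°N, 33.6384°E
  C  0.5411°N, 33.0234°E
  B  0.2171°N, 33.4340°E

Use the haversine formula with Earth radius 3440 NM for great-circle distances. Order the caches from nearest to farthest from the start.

Computing each great-circle distance from 0.5633°N, 33.4010°E:
D 0.7954°N, 33.6384°E: 19.9 NM
B 0.2171°N, 33.4340°E: 20.9 NM
A 0.3962°N, 33.0831°E: 21.6 NM
C 0.5411°N, 33.0234°E: 22.7 NM
E 0.1161°N, 33.1751°E: 30.1 NM

D, B, A, C, E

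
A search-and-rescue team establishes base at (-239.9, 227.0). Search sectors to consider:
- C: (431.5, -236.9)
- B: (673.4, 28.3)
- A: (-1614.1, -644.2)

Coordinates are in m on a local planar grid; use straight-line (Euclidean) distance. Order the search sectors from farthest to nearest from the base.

A, B, C

Distance from the base at (-239.9, 227.0) to each:
A (-1614.1, -644.2): 1627.1 m
B (673.4, 28.3): 934.7 m
C (431.5, -236.9): 816.1 m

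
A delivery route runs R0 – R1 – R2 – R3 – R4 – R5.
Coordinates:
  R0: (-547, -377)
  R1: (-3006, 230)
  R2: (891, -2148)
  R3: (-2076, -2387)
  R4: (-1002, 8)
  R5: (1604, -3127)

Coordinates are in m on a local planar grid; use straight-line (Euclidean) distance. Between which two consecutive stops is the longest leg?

Leg distances:
R0→R1: 2532.8 m
R1→R2: 4565.2 m
R2→R3: 2976.6 m
R3→R4: 2624.8 m
R4→R5: 4076.7 m
The longest leg is R1–R2 at 4565.2 m.

R1–R2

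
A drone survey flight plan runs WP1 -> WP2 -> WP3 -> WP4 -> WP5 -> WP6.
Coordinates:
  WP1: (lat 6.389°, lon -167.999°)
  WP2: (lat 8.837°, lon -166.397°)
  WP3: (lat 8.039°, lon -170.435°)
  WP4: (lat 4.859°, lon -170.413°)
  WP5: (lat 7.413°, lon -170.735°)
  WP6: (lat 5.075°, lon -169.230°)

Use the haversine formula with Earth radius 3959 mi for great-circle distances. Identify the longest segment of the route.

WP2–WP3

Leg distances:
WP1→WP2: 201.6 mi
WP2→WP3: 281.4 mi
WP3→WP4: 219.7 mi
WP4→WP5: 177.9 mi
WP5→WP6: 191.8 mi
The longest leg is WP2–WP3 at 281.4 mi.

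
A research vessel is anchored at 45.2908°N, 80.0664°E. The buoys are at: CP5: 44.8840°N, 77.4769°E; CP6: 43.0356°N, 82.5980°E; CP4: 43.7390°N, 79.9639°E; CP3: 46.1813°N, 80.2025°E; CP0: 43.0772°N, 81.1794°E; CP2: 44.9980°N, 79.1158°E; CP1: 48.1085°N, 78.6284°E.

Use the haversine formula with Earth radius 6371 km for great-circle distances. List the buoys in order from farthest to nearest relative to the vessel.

CP1, CP6, CP0, CP5, CP4, CP3, CP2

Distance from the vessel at 45.2908°N, 80.0664°E to each:
CP1 48.1085°N, 78.6284°E: 331.9 km
CP6 43.0356°N, 82.5980°E: 321.9 km
CP0 43.0772°N, 81.1794°E: 261.6 km
CP5 44.8840°N, 77.4769°E: 208.3 km
CP4 43.7390°N, 79.9639°E: 172.7 km
CP3 46.1813°N, 80.2025°E: 99.6 km
CP2 44.9980°N, 79.1158°E: 81.4 km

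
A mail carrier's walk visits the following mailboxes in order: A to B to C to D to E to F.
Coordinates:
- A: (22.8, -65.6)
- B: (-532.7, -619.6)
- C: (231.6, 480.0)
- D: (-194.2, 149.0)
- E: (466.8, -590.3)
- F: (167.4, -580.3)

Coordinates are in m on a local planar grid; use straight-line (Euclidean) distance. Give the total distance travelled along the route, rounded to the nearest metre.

3954 m

Leg distances:
A→B: 784.5 m  (cumulative 784.5 m)
B→C: 1339.1 m  (cumulative 2123.7 m)
C→D: 539.3 m  (cumulative 2663.0 m)
D→E: 991.7 m  (cumulative 3654.7 m)
E→F: 299.6 m  (cumulative 3954.3 m)
Total route length ≈ 3954 m.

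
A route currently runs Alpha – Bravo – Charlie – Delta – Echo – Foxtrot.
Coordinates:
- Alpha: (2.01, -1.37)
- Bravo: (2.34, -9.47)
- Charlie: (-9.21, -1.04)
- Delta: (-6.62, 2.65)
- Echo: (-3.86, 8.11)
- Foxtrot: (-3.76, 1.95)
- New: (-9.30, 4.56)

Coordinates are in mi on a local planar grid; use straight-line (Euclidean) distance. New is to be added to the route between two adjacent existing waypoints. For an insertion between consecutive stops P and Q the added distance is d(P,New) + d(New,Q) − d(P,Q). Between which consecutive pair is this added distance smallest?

between Delta and Echo

Added distance for inserting New between each consecutive pair:
Alpha–Bravo: 22.9 mi
Bravo–Charlie: 9.5 mi
Charlie–Delta: 4.4 mi
Delta–Echo: 3.7 mi
Echo–Foxtrot: 6.5 mi
Smallest added distance is 3.7 mi, inserting between Delta and Echo.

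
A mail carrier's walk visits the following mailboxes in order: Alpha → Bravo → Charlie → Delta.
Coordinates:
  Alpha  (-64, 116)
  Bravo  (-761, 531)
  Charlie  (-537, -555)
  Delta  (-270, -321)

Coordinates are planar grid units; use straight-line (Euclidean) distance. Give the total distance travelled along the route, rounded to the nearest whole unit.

Leg distances:
Alpha→Bravo: 811.2  (cumulative 811.2)
Bravo→Charlie: 1108.9  (cumulative 1920.1)
Charlie→Delta: 355.0  (cumulative 2275.1)
Total route length ≈ 2275.

2275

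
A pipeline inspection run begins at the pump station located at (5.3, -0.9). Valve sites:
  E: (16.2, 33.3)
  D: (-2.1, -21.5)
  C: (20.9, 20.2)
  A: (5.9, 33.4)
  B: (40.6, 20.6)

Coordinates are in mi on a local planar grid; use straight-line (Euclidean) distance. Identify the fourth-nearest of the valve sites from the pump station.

Distances from the pump station ((5.3, -0.9)):
D: 21.9 mi
C: 26.2 mi
A: 34.3 mi
E: 35.9 mi
B: 41.3 mi
The fourth-nearest is E at 35.9 mi.

E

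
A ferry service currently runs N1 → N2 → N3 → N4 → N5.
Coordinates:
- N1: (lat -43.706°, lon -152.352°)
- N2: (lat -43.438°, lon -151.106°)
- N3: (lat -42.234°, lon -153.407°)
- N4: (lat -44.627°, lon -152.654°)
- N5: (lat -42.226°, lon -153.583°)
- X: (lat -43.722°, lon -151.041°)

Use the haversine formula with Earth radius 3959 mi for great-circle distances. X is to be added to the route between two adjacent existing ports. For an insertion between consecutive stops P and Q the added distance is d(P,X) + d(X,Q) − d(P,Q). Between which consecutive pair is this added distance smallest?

Added distance for inserting X between each consecutive pair:
N1–N2: 20.3 mi
N2–N3: 34.4 mi
N3–N4: 89.6 mi
N4–N5: 94.1 mi
Smallest added distance is 20.3 mi, inserting between N1 and N2.

between N1 and N2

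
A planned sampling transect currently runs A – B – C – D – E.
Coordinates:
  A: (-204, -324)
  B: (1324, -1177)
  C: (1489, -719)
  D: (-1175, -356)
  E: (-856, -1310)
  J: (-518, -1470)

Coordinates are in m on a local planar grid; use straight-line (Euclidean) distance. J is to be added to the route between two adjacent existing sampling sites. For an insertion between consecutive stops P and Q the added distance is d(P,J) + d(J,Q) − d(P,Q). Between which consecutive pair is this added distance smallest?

Added distance for inserting J between each consecutive pair:
A–B: 1303.4 m
B–C: 3521.2 m
C–D: 747.6 m
D–E: 661.3 m
Smallest added distance is 661.3 m, inserting between D and E.

between D and E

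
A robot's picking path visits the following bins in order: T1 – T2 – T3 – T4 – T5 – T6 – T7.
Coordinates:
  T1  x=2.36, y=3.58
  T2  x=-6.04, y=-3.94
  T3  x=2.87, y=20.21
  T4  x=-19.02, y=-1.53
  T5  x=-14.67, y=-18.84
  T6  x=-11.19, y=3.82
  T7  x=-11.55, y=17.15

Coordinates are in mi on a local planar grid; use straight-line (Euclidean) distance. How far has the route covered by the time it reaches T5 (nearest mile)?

86 mi

Leg distances:
T1→T2: 11.3 mi  (cumulative 11.3 mi)
T2→T3: 25.7 mi  (cumulative 37.0 mi)
T3→T4: 30.9 mi  (cumulative 67.9 mi)
T4→T5: 17.8 mi  (cumulative 85.7 mi)
Cumulative distance at T5 ≈ 86 mi.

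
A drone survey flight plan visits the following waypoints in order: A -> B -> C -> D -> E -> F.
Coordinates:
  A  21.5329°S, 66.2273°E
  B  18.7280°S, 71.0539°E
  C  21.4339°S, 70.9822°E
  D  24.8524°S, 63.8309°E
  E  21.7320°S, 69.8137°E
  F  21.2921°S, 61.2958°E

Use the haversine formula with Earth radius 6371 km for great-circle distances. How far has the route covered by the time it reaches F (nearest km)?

3302 km

Leg distances:
A→B: 592.5 km  (cumulative 592.5 km)
B→C: 301.0 km  (cumulative 893.5 km)
C→D: 823.9 km  (cumulative 1717.4 km)
D→E: 702.5 km  (cumulative 2419.9 km)
E→F: 882.4 km  (cumulative 3302.4 km)
Cumulative distance at F ≈ 3302 km.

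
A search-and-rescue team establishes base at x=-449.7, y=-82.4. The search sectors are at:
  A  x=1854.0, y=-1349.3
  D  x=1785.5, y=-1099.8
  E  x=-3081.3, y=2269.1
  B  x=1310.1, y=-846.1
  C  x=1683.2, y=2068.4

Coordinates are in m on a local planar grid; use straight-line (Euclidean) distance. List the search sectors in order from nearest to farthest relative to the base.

Computing each straight-line distance from x=-449.7, y=-82.4:
B x=1310.1, y=-846.1: 1918.4 m
D x=1785.5, y=-1099.8: 2455.9 m
A x=1854.0, y=-1349.3: 2629.1 m
C x=1683.2, y=2068.4: 3029.1 m
E x=-3081.3, y=2269.1: 3529.1 m

B, D, A, C, E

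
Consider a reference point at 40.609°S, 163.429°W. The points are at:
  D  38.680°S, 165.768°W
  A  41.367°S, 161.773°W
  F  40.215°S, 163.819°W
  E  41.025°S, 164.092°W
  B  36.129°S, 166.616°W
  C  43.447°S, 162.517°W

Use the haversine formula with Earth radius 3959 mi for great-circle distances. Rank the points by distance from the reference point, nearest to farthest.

Distances from the reference point:
F 40.215°S, 163.819°W: 34.1 mi
E 41.025°S, 164.092°W: 45.0 mi
A 41.367°S, 161.773°W: 101.0 mi
D 38.680°S, 165.768°W: 182.3 mi
C 43.447°S, 162.517°W: 201.6 mi
B 36.129°S, 166.616°W: 354.4 mi

F, E, A, D, C, B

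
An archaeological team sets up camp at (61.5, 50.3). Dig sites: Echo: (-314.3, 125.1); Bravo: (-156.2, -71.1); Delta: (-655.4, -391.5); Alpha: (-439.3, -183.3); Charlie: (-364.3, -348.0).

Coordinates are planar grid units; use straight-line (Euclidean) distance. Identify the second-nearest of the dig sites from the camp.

Echo

Distance to each, sorted:
Bravo: 249.3
Echo: 383.2
Alpha: 552.6
Charlie: 583.1
Delta: 842.1
The second-nearest is Echo at 383.2.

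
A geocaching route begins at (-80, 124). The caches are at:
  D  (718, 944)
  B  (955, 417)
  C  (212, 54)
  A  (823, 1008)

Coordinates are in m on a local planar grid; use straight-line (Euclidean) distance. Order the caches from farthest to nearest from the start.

Distance from the start at (-80, 124) to each:
A (823, 1008): 1263.7 m
D (718, 944): 1144.2 m
B (955, 417): 1075.7 m
C (212, 54): 300.3 m

A, D, B, C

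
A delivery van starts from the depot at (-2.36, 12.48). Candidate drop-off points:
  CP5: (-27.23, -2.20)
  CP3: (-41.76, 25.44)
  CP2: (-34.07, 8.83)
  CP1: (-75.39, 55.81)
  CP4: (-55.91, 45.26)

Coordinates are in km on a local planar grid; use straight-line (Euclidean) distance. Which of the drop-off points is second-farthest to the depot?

Distances from the depot ((-2.36, 12.48)):
CP1: 84.9 km
CP4: 62.8 km
CP3: 41.5 km
CP2: 31.9 km
CP5: 28.9 km
The second-farthest is CP4 at 62.8 km.

CP4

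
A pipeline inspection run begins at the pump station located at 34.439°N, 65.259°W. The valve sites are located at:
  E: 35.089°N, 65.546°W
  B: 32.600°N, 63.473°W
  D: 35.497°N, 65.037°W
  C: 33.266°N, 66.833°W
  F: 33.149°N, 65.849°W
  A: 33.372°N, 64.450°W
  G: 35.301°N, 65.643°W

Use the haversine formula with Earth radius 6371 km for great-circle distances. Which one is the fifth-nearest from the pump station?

Distances from the pump station (34.439°N, 65.259°W):
E: 76.9 km
G: 102.1 km
D: 119.4 km
A: 140.2 km
F: 153.5 km
C: 195.3 km
B: 263.1 km
The fifth-nearest is F at 153.5 km.

F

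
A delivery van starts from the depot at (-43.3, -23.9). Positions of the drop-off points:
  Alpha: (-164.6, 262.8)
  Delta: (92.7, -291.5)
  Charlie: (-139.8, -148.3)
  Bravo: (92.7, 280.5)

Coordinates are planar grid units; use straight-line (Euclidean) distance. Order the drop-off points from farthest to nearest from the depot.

Distances from the depot:
Bravo (92.7, 280.5): 333.4
Alpha (-164.6, 262.8): 311.3
Delta (92.7, -291.5): 300.2
Charlie (-139.8, -148.3): 157.4

Bravo, Alpha, Delta, Charlie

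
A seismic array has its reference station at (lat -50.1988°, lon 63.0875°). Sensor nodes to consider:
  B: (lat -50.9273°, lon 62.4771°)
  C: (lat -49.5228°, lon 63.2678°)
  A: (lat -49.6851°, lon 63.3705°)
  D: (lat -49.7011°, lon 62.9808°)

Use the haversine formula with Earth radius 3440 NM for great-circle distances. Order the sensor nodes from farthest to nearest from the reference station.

B, C, A, D

Computing each great-circle distance from (lat -50.1988°, lon 63.0875°):
B (lat -50.9273°, lon 62.4771°): 49.5 NM
C (lat -49.5228°, lon 63.2678°): 41.2 NM
A (lat -49.6851°, lon 63.3705°): 32.7 NM
D (lat -49.7011°, lon 62.9808°): 30.2 NM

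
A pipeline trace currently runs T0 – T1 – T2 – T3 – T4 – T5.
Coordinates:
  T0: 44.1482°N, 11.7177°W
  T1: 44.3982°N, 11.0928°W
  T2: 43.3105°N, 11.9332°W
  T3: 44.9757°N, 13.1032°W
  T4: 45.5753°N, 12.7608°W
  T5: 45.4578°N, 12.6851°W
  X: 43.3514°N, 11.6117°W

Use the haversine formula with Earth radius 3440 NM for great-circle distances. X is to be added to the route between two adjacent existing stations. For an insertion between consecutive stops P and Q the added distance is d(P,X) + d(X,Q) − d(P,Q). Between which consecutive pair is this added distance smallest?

Added distance for inserting X between each consecutive pair:
T0–T1: 84.0 NM
T1–T2: 6.2 NM
T2–T3: 19.1 NM
T3–T4: 220.3 NM
T4–T5: 269.2 NM
Smallest added distance is 6.2 NM, inserting between T1 and T2.

between T1 and T2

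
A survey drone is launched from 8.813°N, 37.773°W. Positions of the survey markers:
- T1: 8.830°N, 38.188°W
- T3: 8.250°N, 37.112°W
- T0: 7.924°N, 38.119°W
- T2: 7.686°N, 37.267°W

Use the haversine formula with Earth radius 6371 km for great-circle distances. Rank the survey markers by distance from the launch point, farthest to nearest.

Distance from the launch point at 8.813°N, 37.773°W to each:
T2 7.686°N, 37.267°W: 137.1 km
T0 7.924°N, 38.119°W: 105.9 km
T3 8.250°N, 37.112°W: 95.9 km
T1 8.830°N, 38.188°W: 45.6 km

T2, T0, T3, T1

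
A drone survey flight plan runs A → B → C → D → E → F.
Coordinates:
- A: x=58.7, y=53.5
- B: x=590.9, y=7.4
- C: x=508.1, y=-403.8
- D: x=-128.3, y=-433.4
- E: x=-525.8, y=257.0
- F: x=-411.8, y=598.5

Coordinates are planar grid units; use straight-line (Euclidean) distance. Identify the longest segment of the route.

D–E

Leg distances:
A→B: 534.2
B→C: 419.5
C→D: 637.1
D→E: 796.7
E→F: 360.0
The longest leg is D–E at 796.7.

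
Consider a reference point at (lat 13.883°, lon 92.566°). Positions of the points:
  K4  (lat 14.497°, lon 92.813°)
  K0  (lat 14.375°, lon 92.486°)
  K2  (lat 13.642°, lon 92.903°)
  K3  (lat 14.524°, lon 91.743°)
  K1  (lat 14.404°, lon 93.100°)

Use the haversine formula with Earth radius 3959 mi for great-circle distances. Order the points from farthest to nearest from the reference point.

Distance from the reference point at (lat 13.883°, lon 92.566°) to each:
K3 (lat 14.524°, lon 91.743°): 70.7 mi
K1 (lat 14.404°, lon 93.100°): 50.8 mi
K4 (lat 14.497°, lon 92.813°): 45.5 mi
K0 (lat 14.375°, lon 92.486°): 34.4 mi
K2 (lat 13.642°, lon 92.903°): 28.1 mi

K3, K1, K4, K0, K2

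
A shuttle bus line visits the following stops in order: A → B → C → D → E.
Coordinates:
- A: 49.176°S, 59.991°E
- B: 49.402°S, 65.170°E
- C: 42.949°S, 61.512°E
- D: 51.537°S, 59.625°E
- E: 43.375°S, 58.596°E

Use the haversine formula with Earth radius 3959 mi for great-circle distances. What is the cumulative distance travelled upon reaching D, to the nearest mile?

1313 mi

Leg distances:
A→B: 233.9 mi  (cumulative 233.9 mi)
B→C: 478.9 mi  (cumulative 712.7 mi)
C→D: 599.9 mi  (cumulative 1312.7 mi)
Cumulative distance at D ≈ 1313 mi.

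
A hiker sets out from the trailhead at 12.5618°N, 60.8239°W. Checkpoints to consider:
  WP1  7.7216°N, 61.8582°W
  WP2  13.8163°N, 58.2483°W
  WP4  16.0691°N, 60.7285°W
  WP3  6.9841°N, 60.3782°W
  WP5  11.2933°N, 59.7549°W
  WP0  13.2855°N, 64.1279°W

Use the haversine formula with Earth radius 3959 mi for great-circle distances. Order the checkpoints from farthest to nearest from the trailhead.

WP3, WP1, WP4, WP0, WP2, WP5

Distance from the trailhead at 12.5618°N, 60.8239°W to each:
WP3 6.9841°N, 60.3782°W: 386.6 mi
WP1 7.7216°N, 61.8582°W: 341.8 mi
WP4 16.0691°N, 60.7285°W: 242.4 mi
WP0 13.2855°N, 64.1279°W: 228.1 mi
WP2 13.8163°N, 58.2483°W: 193.7 mi
WP5 11.2933°N, 59.7549°W: 113.6 mi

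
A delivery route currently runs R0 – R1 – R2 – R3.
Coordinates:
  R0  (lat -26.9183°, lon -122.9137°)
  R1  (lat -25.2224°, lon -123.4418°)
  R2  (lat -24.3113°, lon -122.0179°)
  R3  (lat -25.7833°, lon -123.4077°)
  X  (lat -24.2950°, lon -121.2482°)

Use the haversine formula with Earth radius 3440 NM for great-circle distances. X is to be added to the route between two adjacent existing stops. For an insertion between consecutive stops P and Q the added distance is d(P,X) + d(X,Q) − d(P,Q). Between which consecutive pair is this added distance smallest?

Added distance for inserting X between each consecutive pair:
R0–R1: 207.7 NM
R1–R2: 79.1 NM
R2–R3: 73.4 NM
Smallest added distance is 73.4 NM, inserting between R2 and R3.

between R2 and R3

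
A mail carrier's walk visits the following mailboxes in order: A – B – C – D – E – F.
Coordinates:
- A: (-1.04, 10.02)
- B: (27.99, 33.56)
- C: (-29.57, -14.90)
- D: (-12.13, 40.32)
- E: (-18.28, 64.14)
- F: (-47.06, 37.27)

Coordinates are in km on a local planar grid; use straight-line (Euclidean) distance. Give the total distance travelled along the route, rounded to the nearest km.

Leg distances:
A→B: 37.4 km  (cumulative 37.4 km)
B→C: 75.2 km  (cumulative 112.6 km)
C→D: 57.9 km  (cumulative 170.5 km)
D→E: 24.6 km  (cumulative 195.1 km)
E→F: 39.4 km  (cumulative 234.5 km)
Total route length ≈ 235 km.

235 km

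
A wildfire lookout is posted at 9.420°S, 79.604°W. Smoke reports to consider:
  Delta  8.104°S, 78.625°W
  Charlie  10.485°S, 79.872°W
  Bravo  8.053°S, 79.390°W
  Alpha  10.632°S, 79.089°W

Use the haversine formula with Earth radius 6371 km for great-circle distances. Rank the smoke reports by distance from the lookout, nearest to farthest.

Charlie, Alpha, Bravo, Delta

Computing each great-circle distance from 9.420°S, 79.604°W:
Charlie 10.485°S, 79.872°W: 122.0 km
Alpha 10.632°S, 79.089°W: 146.1 km
Bravo 8.053°S, 79.390°W: 153.8 km
Delta 8.104°S, 78.625°W: 181.6 km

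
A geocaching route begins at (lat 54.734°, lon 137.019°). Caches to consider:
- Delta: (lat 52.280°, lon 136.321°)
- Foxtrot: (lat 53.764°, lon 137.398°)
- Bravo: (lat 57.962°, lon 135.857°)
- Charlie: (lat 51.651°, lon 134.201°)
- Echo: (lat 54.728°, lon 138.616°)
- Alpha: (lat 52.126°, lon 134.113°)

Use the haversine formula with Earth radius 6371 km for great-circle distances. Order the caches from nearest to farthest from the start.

Distances from the start:
Echo (lat 54.728°, lon 138.616°): 102.5 km
Foxtrot (lat 53.764°, lon 137.398°): 110.6 km
Delta (lat 52.280°, lon 136.321°): 276.7 km
Alpha (lat 52.126°, lon 134.113°): 348.0 km
Bravo (lat 57.962°, lon 135.857°): 366.0 km
Charlie (lat 51.651°, lon 134.201°): 390.8 km

Echo, Foxtrot, Delta, Alpha, Bravo, Charlie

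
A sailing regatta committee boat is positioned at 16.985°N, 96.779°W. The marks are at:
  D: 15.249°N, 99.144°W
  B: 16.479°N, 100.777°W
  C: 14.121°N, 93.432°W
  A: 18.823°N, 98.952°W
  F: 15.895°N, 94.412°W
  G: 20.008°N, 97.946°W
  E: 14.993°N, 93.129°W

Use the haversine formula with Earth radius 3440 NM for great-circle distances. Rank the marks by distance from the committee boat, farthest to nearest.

C, E, B, G, D, A, F

Distance from the committee boat at 16.985°N, 96.779°W to each:
C 14.121°N, 93.432°W: 258.9 NM
E 14.993°N, 93.129°W: 242.2 NM
B 16.479°N, 100.777°W: 231.9 NM
G 20.008°N, 97.946°W: 193.3 NM
D 15.249°N, 99.144°W: 171.7 NM
A 18.823°N, 98.952°W: 166.1 NM
F 15.895°N, 94.412°W: 151.2 NM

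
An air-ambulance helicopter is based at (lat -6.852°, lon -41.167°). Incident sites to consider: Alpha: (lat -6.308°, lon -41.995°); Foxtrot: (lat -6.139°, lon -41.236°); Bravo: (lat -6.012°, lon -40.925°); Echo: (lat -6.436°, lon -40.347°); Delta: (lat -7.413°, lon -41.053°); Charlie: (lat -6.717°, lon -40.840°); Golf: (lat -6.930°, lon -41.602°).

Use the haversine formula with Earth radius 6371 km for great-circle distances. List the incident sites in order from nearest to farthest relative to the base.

Charlie, Golf, Delta, Foxtrot, Bravo, Echo, Alpha

Distance from the base at (lat -6.852°, lon -41.167°) to each:
Charlie (lat -6.717°, lon -40.840°): 39.1 km
Golf (lat -6.930°, lon -41.602°): 48.8 km
Delta (lat -7.413°, lon -41.053°): 63.6 km
Foxtrot (lat -6.139°, lon -41.236°): 79.6 km
Bravo (lat -6.012°, lon -40.925°): 97.2 km
Echo (lat -6.436°, lon -40.347°): 101.7 km
Alpha (lat -6.308°, lon -41.995°): 109.7 km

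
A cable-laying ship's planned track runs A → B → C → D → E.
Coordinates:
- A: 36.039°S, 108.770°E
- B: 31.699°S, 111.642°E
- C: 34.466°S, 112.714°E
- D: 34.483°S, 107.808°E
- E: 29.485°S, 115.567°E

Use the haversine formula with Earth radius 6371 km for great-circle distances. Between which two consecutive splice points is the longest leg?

Leg distances:
A→B: 550.6 km
B→C: 323.5 km
C→D: 449.7 km
D→E: 918.4 km
The longest leg is D–E at 918.4 km.

D–E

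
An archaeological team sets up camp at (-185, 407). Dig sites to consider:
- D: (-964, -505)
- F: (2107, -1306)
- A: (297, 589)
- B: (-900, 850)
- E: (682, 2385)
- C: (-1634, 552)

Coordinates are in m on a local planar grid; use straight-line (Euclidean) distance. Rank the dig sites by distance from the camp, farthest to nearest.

Distances from the camp:
F (2107, -1306): 2861.4 m
E (682, 2385): 2159.7 m
C (-1634, 552): 1456.2 m
D (-964, -505): 1199.4 m
B (-900, 850): 841.1 m
A (297, 589): 515.2 m

F, E, C, D, B, A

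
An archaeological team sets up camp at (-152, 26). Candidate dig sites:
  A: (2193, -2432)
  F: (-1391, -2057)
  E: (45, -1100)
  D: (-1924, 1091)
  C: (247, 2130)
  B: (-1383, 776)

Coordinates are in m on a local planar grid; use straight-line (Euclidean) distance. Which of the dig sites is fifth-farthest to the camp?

Distances from the camp ((-152, 26)):
A: 3397.2 m
F: 2423.6 m
C: 2141.5 m
D: 2067.4 m
B: 1441.5 m
E: 1143.1 m
The fifth-farthest is B at 1441.5 m.

B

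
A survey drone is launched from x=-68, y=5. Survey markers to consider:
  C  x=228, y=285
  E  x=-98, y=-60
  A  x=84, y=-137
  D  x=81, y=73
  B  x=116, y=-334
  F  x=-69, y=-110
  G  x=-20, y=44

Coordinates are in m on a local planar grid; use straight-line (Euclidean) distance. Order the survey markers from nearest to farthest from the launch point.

G, E, F, D, A, B, C

Computing each straight-line distance from x=-68, y=5:
G x=-20, y=44: 61.8 m
E x=-98, y=-60: 71.6 m
F x=-69, y=-110: 115.0 m
D x=81, y=73: 163.8 m
A x=84, y=-137: 208.0 m
B x=116, y=-334: 385.7 m
C x=228, y=285: 407.5 m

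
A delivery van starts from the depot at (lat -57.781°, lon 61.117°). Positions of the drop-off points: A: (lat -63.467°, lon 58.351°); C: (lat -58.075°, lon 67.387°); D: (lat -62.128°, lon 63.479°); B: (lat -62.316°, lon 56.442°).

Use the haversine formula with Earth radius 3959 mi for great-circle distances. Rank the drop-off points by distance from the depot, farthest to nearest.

A, B, D, C

Computing each great-circle distance from (lat -57.781°, lon 61.117°):
A (lat -63.467°, lon 58.351°): 403.8 mi
B (lat -62.316°, lon 56.442°): 352.2 mi
D (lat -62.128°, lon 63.479°): 311.2 mi
C (lat -58.075°, lon 67.387°): 230.9 mi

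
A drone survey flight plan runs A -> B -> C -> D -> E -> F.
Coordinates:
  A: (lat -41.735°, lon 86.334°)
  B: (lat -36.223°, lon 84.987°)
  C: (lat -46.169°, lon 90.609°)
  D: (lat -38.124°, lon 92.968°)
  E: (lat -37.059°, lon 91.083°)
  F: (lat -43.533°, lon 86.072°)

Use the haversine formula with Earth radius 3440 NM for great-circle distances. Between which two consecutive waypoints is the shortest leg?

D–E

Leg distances:
A→B: 336.8 NM
B→C: 648.5 NM
C→D: 494.2 NM
D→E: 110.1 NM
E→F: 451.2 NM
The shortest leg is D–E at 110.1 NM.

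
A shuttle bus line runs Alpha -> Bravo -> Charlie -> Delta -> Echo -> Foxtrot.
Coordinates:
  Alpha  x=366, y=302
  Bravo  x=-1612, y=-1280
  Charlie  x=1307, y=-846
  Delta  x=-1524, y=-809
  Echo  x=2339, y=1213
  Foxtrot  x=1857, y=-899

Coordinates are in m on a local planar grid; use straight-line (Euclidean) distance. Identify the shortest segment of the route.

Echo–Foxtrot

Leg distances:
Alpha→Bravo: 2532.8 m
Bravo→Charlie: 2951.1 m
Charlie→Delta: 2831.2 m
Delta→Echo: 4360.2 m
Echo→Foxtrot: 2166.3 m
The shortest leg is Echo–Foxtrot at 2166.3 m.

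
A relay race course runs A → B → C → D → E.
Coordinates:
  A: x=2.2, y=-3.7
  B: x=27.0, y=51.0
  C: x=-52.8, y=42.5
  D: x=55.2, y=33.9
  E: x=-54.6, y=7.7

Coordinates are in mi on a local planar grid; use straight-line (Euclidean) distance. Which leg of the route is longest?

Leg distances:
A→B: 60.1 mi
B→C: 80.3 mi
C→D: 108.3 mi
D→E: 112.9 mi
The longest leg is D–E at 112.9 mi.

D–E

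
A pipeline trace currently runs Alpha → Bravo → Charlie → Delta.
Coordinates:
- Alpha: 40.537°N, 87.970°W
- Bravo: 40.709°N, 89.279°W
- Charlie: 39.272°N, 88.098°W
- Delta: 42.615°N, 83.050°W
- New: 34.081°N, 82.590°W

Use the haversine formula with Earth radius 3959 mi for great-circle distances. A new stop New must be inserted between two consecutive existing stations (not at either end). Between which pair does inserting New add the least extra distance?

between Charlie and Delta

Added distance for inserting New between each consecutive pair:
Alpha–Bravo: 1051.9 mi
Bravo–Charlie: 940.1 mi
Charlie–Delta: 710.7 mi
Smallest added distance is 710.7 mi, inserting between Charlie and Delta.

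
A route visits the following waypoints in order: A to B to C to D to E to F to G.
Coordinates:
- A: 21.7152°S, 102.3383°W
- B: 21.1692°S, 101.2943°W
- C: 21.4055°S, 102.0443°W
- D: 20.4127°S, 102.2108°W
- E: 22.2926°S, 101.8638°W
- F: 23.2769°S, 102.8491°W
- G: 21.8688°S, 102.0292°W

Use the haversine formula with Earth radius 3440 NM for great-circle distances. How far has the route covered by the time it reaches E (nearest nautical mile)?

286 NM

Leg distances:
A→B: 66.9 NM  (cumulative 66.9 NM)
B→C: 44.3 NM  (cumulative 111.2 NM)
C→D: 60.3 NM  (cumulative 171.5 NM)
D→E: 114.5 NM  (cumulative 286.1 NM)
Cumulative distance at E ≈ 286 NM.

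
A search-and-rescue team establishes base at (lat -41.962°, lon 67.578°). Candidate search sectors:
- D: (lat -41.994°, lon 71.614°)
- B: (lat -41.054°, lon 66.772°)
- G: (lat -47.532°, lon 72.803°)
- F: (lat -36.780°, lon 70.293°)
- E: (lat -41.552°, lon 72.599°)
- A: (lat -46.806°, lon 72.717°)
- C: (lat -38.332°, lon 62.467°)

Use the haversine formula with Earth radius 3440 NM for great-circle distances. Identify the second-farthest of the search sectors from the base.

A

Distances from the base ((lat -41.962°, lon 67.578°)):
G: 401.6 NM
A: 364.8 NM
F: 335.6 NM
C: 320.1 NM
E: 226.2 NM
D: 180.1 NM
B: 65.5 NM
The second-farthest is A at 364.8 NM.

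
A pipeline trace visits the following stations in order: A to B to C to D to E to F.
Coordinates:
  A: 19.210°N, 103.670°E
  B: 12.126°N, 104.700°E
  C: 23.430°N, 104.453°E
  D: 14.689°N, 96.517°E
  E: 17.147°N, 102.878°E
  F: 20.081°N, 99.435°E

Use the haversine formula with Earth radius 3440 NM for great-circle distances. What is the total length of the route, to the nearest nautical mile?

Leg distances:
A→B: 429.5 NM  (cumulative 429.5 NM)
B→C: 678.8 NM  (cumulative 1108.3 NM)
C→D: 691.1 NM  (cumulative 1799.4 NM)
D→E: 395.8 NM  (cumulative 2195.2 NM)
E→F: 263.4 NM  (cumulative 2458.6 NM)
Total route length ≈ 2459 NM.

2459 NM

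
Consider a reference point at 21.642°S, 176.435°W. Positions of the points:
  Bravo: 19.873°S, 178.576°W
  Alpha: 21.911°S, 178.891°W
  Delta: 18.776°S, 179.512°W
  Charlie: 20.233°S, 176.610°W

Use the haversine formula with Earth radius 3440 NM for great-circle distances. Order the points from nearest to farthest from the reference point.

Charlie, Alpha, Bravo, Delta

Computing each great-circle distance from 21.642°S, 176.435°W:
Charlie 20.233°S, 176.610°W: 85.2 NM
Alpha 21.911°S, 178.891°W: 137.9 NM
Bravo 19.873°S, 178.576°W: 160.4 NM
Delta 18.776°S, 179.512°W: 244.2 NM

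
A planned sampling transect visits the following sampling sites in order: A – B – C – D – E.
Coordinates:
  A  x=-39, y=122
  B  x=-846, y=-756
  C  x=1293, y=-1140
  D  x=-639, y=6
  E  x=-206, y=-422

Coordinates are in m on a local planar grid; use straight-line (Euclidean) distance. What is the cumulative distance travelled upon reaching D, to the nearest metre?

Leg distances:
A→B: 1192.5 m  (cumulative 1192.5 m)
B→C: 2173.2 m  (cumulative 3365.7 m)
C→D: 2246.3 m  (cumulative 5612.0 m)
Cumulative distance at D ≈ 5612 m.

5612 m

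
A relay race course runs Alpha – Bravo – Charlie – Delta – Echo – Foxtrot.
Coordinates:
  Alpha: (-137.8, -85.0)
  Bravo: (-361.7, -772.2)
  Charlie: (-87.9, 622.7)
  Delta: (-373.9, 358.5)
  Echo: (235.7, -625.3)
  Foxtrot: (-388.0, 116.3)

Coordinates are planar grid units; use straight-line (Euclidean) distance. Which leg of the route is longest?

Leg distances:
Alpha→Bravo: 722.8
Bravo→Charlie: 1421.5
Charlie→Delta: 389.4
Delta→Echo: 1157.4
Echo→Foxtrot: 969.0
The longest leg is Bravo–Charlie at 1421.5.

Bravo–Charlie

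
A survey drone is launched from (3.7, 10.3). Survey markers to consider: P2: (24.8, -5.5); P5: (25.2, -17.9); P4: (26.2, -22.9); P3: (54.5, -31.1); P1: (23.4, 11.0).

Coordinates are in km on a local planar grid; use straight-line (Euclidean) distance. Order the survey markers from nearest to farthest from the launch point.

P1, P2, P5, P4, P3

Distance from the launch point at (3.7, 10.3) to each:
P1 (23.4, 11.0): 19.7 km
P2 (24.8, -5.5): 26.4 km
P5 (25.2, -17.9): 35.5 km
P4 (26.2, -22.9): 40.1 km
P3 (54.5, -31.1): 65.5 km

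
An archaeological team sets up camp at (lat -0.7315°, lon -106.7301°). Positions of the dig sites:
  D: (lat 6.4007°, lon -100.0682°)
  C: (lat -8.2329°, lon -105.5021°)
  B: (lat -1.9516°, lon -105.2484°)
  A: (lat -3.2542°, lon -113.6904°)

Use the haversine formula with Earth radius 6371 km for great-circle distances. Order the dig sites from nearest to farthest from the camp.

B, A, C, D

Computing each great-circle distance from (lat -0.7315°, lon -106.7301°):
B (lat -1.9516°, lon -105.2484°): 213.4 km
A (lat -3.2542°, lon -113.6904°): 822.7 km
C (lat -8.2329°, lon -105.5021°): 845.1 km
D (lat 6.4007°, lon -100.0682°): 1084.3 km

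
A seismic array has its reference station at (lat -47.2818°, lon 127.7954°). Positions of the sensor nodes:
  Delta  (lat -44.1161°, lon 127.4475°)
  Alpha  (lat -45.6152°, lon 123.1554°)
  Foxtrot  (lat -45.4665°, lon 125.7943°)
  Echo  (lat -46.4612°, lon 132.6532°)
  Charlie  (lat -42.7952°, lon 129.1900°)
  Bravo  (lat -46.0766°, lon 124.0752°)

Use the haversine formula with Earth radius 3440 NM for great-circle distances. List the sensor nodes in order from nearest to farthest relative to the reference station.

Computing each great-circle distance from (lat -47.2818°, lon 127.7954°):
Foxtrot (lat -45.4665°, lon 125.7943°): 136.9 NM
Bravo (lat -46.0766°, lon 124.0752°): 169.4 NM
Delta (lat -44.1161°, lon 127.4475°): 190.6 NM
Echo (lat -46.4612°, lon 132.6532°): 205.3 NM
Alpha (lat -45.6152°, lon 123.1554°): 216.4 NM
Charlie (lat -42.7952°, lon 129.1900°): 275.8 NM

Foxtrot, Bravo, Delta, Echo, Alpha, Charlie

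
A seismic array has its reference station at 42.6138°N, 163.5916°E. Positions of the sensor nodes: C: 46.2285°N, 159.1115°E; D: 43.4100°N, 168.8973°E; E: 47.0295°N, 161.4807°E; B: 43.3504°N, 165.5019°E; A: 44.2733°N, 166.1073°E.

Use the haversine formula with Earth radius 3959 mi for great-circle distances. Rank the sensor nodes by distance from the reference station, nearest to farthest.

B, A, D, E, C

Distances from the reference station:
B 43.3504°N, 165.5019°E: 109.2 mi
A 44.2733°N, 166.1073°E: 170.5 mi
D 43.4100°N, 168.8973°E: 273.6 mi
E 47.0295°N, 161.4807°E: 322.1 mi
C 46.2285°N, 159.1115°E: 333.5 mi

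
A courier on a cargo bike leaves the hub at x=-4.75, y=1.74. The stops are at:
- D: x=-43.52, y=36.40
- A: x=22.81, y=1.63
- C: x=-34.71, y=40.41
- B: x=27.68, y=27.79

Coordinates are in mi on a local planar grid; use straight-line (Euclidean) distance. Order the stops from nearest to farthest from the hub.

A, B, C, D

Distance from the hub at x=-4.75, y=1.74 to each:
A x=22.81, y=1.63: 27.6 mi
B x=27.68, y=27.79: 41.6 mi
C x=-34.71, y=40.41: 48.9 mi
D x=-43.52, y=36.40: 52.0 mi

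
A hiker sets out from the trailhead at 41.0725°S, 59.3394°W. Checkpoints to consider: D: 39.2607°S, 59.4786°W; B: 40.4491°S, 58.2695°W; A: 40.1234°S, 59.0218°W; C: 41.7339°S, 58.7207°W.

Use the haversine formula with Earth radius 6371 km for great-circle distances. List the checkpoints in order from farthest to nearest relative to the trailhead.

Distance from the trailhead at 41.0725°S, 59.3394°W to each:
D 39.2607°S, 59.4786°W: 201.8 km
B 40.4491°S, 58.2695°W: 113.7 km
A 40.1234°S, 59.0218°W: 108.9 km
C 41.7339°S, 58.7207°W: 89.8 km

D, B, A, C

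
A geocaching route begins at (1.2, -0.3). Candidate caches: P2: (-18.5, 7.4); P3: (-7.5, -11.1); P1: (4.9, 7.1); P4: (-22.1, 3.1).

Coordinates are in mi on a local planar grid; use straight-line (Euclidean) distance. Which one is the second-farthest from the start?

P2

Distances from the start ((1.2, -0.3)):
P4: 23.5 mi
P2: 21.2 mi
P3: 13.9 mi
P1: 8.3 mi
The second-farthest is P2 at 21.2 mi.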